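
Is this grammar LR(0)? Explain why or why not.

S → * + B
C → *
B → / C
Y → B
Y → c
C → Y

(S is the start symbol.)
Yes, the grammar is LR(0)

Augment with S' → S and build the canonical LR(0) collection (I0 = CLOSURE({[S' → . S]}), then GOTO on every symbol after a dot until no new states appear). It has 11 states:
  I0: { [S → . * + B], [S' → . S] }  — shift
  I1: { [S → * . + B] }  — shift
  I2: { [S' → S .] }  — accept
  I3: { [B → . / C], [S → * + . B] }  — shift
  I4: { [B → . / C], [B → / . C], [C → . *], [C → . Y], [Y → . B], [Y → . c] }  — shift
  I5: { [S → * + B .] }  — reduce
  I6: { [C → * .] }  — reduce
  I7: { [Y → B .] }  — reduce
  I8: { [B → / C .] }  — reduce
  I9: { [C → Y .] }  — reduce
  I10: { [Y → c .] }  — reduce

Every state is either a pure shift/goto state or contains exactly one complete item and nothing to shift — no conflicts. The grammar is LR(0).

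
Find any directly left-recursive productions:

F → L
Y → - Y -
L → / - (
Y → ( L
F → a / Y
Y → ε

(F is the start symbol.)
No direct left recursion

F → L: starts with L
Y → - Y -: starts with '-'
L → / - (: starts with '/'
Y → ( L: starts with '('
F → a / Y: starts with a
Y → ε: starts with ε

No direct left recursion found.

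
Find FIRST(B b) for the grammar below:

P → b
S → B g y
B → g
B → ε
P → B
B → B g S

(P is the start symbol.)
FIRST sets of the non-terminals involved (from the grammar, by fixed-point iteration):
  FIRST(B) = { 'g', ε }

To compute FIRST(B b), process the symbols left to right:
Symbol B is a non-terminal. Add FIRST(B) \ {ε} = { 'g' }
B is nullable (ε ∈ FIRST(B)), continue to the next symbol.
Symbol b is a terminal. Add 'b' and stop.
FIRST(B b) = { 'b', 'g' }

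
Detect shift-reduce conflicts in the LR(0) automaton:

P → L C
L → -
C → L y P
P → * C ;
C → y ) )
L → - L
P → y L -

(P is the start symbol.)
A shift-reduce conflict occurs when an LR(0) state has both:
  - a complete (reduce) item [A → α .] (dot at the end), and
  - a shift item [B → β . c γ] (dot before a terminal).

Augment with P' → P and build the canonical LR(0) collection (I0 = CLOSURE({[P' → . P]}), then GOTO on every symbol after a dot until no new states appear). It has 18 states:
  I0: { [L → . - L], [L → . -], [P → . * C ;], [P → . L C], [P → . y L -], [P' → . P] }  — shift
  I1: { [C → . L y P], [C → . y ) )], [L → . - L], [L → . -], [P → * . C ;] }  — shift
  I2: { [L → - . L], [L → - .], [L → . - L], [L → . -] }  — shift, reduce
  I3: { [C → . L y P], [C → . y ) )], [L → . - L], [L → . -], [P → L . C] }  — shift
  I4: { [P' → P .] }  — accept
  I5: { [L → . - L], [L → . -], [P → y . L -] }  — shift
  I6: { [P → y L . -] }  — shift
  I7: { [P → y L - .] }  — reduce
  I8: { [P → L C .] }  — reduce
  I9: { [C → L . y P] }  — shift
  I10: { [C → y . ) )] }  — shift
  I11: { [C → y ) . )] }  — shift
  I12: { [C → y ) ) .] }  — reduce
  I13: { [C → L y . P], [L → . - L], [L → . -], [P → . * C ;], [P → . L C], [P → . y L -] }  — shift
  I14: { [C → L y P .] }  — reduce
  I15: { [L → - L .] }  — reduce
  I16: { [P → * C . ;] }  — shift
  I17: { [P → * C ; .] }  — reduce

I2 contains reduce item [L → - .] and shift items [L → . -], [L → . - L] — shift-reduce conflict.

Answer: Yes — I2: [L → - .] vs [L → . -]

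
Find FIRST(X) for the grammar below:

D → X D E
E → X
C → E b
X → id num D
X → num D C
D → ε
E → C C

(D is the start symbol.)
To compute FIRST(X), examine every production with X on the left-hand side, reading each right-hand side left to right until a non-nullable symbol is reached.

From X → id num D:
  - id is a terminal: add 'id' and stop
From X → num D C:
  - num is a terminal: add 'num' and stop

Collecting: FIRST(X) = { 'id', 'num' }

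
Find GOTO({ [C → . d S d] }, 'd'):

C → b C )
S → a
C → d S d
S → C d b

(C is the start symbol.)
GOTO(I, 'd') = CLOSURE({ [A → αX.β] : [A → α.Xβ] ∈ I, X = 'd' })

Items with dot before 'd', with the dot advanced:
  [C → . d S d] → [C → d . S d]
Closure of the advanced items:
  [C → d . S d] has the dot before S: add [S → . a], [S → . C d b]
  [S → . C d b] has the dot before C: add [C → . b C )], [C → . d S d]

GOTO = { [C → . b C )], [C → . d S d], [C → d . S d], [S → . C d b], [S → . a] }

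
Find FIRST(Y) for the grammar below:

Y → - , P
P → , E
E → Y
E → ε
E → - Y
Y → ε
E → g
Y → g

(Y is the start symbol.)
{ '-', 'g', ε }

To compute FIRST(Y), examine every production with Y on the left-hand side, reading each right-hand side left to right until a non-nullable symbol is reached.

From Y → - , P:
  - '-' is a terminal: add '-' and stop
From Y → ε:
  - ε-production, so ε ∈ FIRST(Y)
From Y → g:
  - g is a terminal: add 'g' and stop

Collecting: FIRST(Y) = { '-', 'g', ε }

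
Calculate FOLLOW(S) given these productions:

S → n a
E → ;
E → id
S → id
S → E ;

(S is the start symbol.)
{ $ }

To compute FOLLOW(S), find every occurrence of S on a right-hand side N → α S β: add FIRST(β) \ {ε}, and if β is empty or nullable also add FOLLOW(N). Iterate to a fixed point.

S is the start symbol, so $ ∈ FOLLOW(S).
S does not occur on any right-hand side.

Taking the union: FOLLOW(S) = { $ }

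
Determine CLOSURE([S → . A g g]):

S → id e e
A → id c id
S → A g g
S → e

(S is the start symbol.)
{ [A → . id c id], [S → . A g g] }

Start with: [S → . A g g]
  [S → . A g g] has the dot before A: add [A → . id c id]
No further items can be added.

CLOSURE = { [A → . id c id], [S → . A g g] }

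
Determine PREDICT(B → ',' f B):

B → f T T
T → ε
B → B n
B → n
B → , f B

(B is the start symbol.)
PREDICT(B → ',' f B) = (FIRST(RHS) \ {ε}) ∪ (FOLLOW(B) if ε ∈ FIRST(RHS), i.e. RHS ⇒* ε)
FIRST(',' f B) = { ',' }
ε ∉ FIRST(',' f B), so FOLLOW(B) is not added.
PREDICT(B → ',' f B) = { ',' }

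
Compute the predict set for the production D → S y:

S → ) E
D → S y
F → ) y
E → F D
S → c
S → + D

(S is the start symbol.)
{ ')', '+', 'c' }

PREDICT(D → S y) = (FIRST(RHS) \ {ε}) ∪ (FOLLOW(D) if ε ∈ FIRST(RHS), i.e. RHS ⇒* ε)
FIRST(S) = { ')', '+', 'c' }
FIRST(S y) = { ')', '+', 'c' }
ε ∉ FIRST(S y), so FOLLOW(D) is not added.
PREDICT(D → S y) = { ')', '+', 'c' }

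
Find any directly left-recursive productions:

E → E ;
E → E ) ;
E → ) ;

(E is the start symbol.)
Direct left recursion occurs when N → N α for some non-terminal N (the right-hand side begins with the left-hand side itself).

E → E ;: LEFT RECURSIVE (starts with E)
E → E ) ;: LEFT RECURSIVE (starts with E)
E → ) ;: starts with ')'

The grammar has direct left recursion on: E.

Answer: Yes, E is left-recursive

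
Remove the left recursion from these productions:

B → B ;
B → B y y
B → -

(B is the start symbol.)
B is directly left-recursive. The standard transformation for
  A → A α₁ | ... | A α_m | β₁ | ... | β_n
is
  A  → β₁ A' | ... | β_n A'
  A' → α₁ A' | ... | α_m A' | ε

B → - becomes B → - B'
B → B ; becomes B' → ; B'
B → B y y becomes B' → y y B'
Add B' → ε

Resulting grammar:
B → - B'
B' → ; B'
B' → y y B'
B' → ε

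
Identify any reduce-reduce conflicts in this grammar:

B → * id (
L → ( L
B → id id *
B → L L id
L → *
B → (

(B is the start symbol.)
No reduce-reduce conflicts

Augment with B' → B and build the canonical LR(0) collection (I0 = CLOSURE({[B' → . B]}), then GOTO on every symbol after a dot until no new states appear). It has 15 states:
  I0: { [B → . (], [B → . * id (], [B → . L L id], [B → . id id *], [B' → . B], [L → . ( L], [L → . *] }  — shift
  I1: { [B → ( .], [L → ( . L], [L → . ( L], [L → . *] }  — shift, reduce
  I2: { [B → * . id (], [L → * .] }  — shift, reduce
  I3: { [B' → B .] }  — accept
  I4: { [B → L . L id], [L → . ( L], [L → . *] }  — shift
  I5: { [B → id . id *] }  — shift
  I6: { [B → id id . *] }  — shift
  I7: { [B → id id * .] }  — reduce
  I8: { [L → ( . L], [L → . ( L], [L → . *] }  — shift
  I9: { [L → * .] }  — reduce
  I10: { [B → L L . id] }  — shift
  I11: { [B → L L id .] }  — reduce
  I12: { [L → ( L .] }  — reduce
  I13: { [B → * id . (] }  — shift
  I14: { [B → * id ( .] }  — reduce

No state contains more than one complete item.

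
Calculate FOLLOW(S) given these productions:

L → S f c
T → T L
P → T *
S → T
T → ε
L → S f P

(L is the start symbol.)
In L → S f c: S is followed by f c, add FIRST(f c) \ {ε} = { 'f' }
In L → S f P: S is followed by f P, add FIRST(f P) \ {ε} = { 'f' }

Taking the union: FOLLOW(S) = { 'f' }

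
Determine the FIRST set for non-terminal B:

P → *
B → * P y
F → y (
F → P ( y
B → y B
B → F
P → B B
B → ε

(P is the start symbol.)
{ '(', '*', 'y', ε }

FIRST sets of the other non-terminals involved (by the same procedure, iterated to a fixed point):
  FIRST(F) = { '(', '*', 'y' }

From B → * P y:
  - '*' is a terminal: add '*' and stop
From B → y B:
  - y is a terminal: add 'y' and stop
From B → F:
  - F is a non-terminal: add FIRST(F) \ {ε} = { '(', '*', 'y' }
    F is not nullable, so stop
From B → ε:
  - ε-production, so ε ∈ FIRST(B)

Collecting: FIRST(B) = { '(', '*', 'y', ε }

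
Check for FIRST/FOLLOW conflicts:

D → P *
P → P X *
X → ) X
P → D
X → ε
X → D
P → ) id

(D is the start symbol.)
A FIRST/FOLLOW conflict occurs when a non-terminal N has a nullable alternative N → β (β ⇒* ε) and another alternative N → α with FIRST(α) ∩ FOLLOW(N) ≠ ∅: on such a lookahead the parser cannot decide between expanding α and letting N vanish via β.

Nullable non-terminals: X.
FIRST sets used below: FIRST(D) = { ')' }

X: nullable alternative(s) X → ε; FOLLOW(X) = { '*' }
  X → ) X: FIRST \ {ε} = { ')' } — disjoint from FOLLOW(X)
  X → ε: FIRST \ {ε} = { } — this is the only nullable alternative, skip
  X → D: FIRST \ {ε} = { ')' } — disjoint from FOLLOW(X)

D, P have no nullable alternative, so no FIRST/FOLLOW check is needed there.

No FIRST/FOLLOW conflicts found.

Answer: No FIRST/FOLLOW conflicts.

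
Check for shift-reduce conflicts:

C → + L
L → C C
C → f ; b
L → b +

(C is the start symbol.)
A shift-reduce conflict occurs when an LR(0) state has both:
  - a complete (reduce) item [A → α .] (dot at the end), and
  - a shift item [B → β . c γ] (dot before a terminal).

Augment with C' → C and build the canonical LR(0) collection (I0 = CLOSURE({[C' → . C]}), then GOTO on every symbol after a dot until no new states appear). It has 11 states:
  I0: { [C → . + L], [C → . f ; b], [C' → . C] }  — shift
  I1: { [C → + . L], [C → . + L], [C → . f ; b], [L → . C C], [L → . b +] }  — shift
  I2: { [C' → C .] }  — accept
  I3: { [C → f . ; b] }  — shift
  I4: { [C → f ; . b] }  — shift
  I5: { [C → f ; b .] }  — reduce
  I6: { [C → . + L], [C → . f ; b], [L → C . C] }  — shift
  I7: { [C → + L .] }  — reduce
  I8: { [L → b . +] }  — shift
  I9: { [L → b + .] }  — reduce
  I10: { [L → C C .] }  — reduce

No state contains both a complete item and a shift item.

Answer: No shift-reduce conflicts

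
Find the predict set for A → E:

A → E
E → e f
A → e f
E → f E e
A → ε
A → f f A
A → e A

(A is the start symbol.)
PREDICT(A → E) = (FIRST(RHS) \ {ε}) ∪ (FOLLOW(A) if ε ∈ FIRST(RHS), i.e. RHS ⇒* ε)
FIRST(E) = { 'e', 'f' }
FIRST(E) = { 'e', 'f' }
ε ∉ FIRST(E), so FOLLOW(A) is not added.
PREDICT(A → E) = { 'e', 'f' }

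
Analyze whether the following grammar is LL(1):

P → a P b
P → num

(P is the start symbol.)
Yes, the grammar is LL(1).

For P:
  PREDICT(P → a P b) = { 'a' }
  PREDICT(P → num) = { 'num' }

All predict sets are disjoint. The grammar IS LL(1).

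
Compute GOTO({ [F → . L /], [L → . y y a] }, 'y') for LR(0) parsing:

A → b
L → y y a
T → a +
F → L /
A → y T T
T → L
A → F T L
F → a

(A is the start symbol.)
{ [L → y . y a] }

GOTO(I, 'y') = CLOSURE({ [A → αX.β] : [A → α.Xβ] ∈ I, X = 'y' })

Items with dot before 'y', with the dot advanced:
  [L → . y y a] → [L → y . y a]
Closure adds nothing (no advanced item has the dot before a non-terminal).

GOTO = { [L → y . y a] }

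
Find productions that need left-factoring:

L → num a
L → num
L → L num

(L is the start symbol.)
Yes, L has productions with common prefix 'num'

Left-factoring is needed when two productions for the same non-terminal
share a common prefix on the right-hand side.

Productions for L:
  L → num a
  L → num
  L → L num

Found common prefix 'num' in productions for L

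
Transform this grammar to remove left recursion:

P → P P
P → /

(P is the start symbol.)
P is directly left-recursive. The standard transformation for
  A → A α₁ | ... | A α_m | β₁ | ... | β_n
is
  A  → β₁ A' | ... | β_n A'
  A' → α₁ A' | ... | α_m A' | ε

P → / becomes P → / P'
P → P P becomes P' → P P'
Add P' → ε

Resulting grammar:
P → / P'
P' → P P'
P' → ε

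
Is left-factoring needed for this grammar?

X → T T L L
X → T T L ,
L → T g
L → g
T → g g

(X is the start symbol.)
Yes, X has productions with common prefix 'T T L'

Left-factoring is needed when two productions for the same non-terminal
share a common prefix on the right-hand side.

Productions for X:
  X → T T L L
  X → T T L ,
Productions for L:
  L → T g
  L → g

Found common prefix 'T T L' in productions for X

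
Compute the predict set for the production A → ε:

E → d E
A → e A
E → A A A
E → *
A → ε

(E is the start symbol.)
{ $, 'e' }

PREDICT(A → ε) = (FIRST(RHS) \ {ε}) ∪ (FOLLOW(A) if ε ∈ FIRST(RHS), i.e. RHS ⇒* ε)
The right-hand side is ε (FIRST(ε) = { ε }), so the predict set is FOLLOW(A) = { $, 'e' }
PREDICT(A → ε) = { $, 'e' }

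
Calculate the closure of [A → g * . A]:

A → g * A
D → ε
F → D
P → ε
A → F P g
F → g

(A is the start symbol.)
{ [A → . F P g], [A → . g * A], [A → g * . A], [D → .], [F → . D], [F → . g] }

To compute CLOSURE, for each item [A → α.Bβ] where B is a non-terminal, add [B → .γ] for all productions B → γ; repeat for the newly added items until nothing changes.

Start with: [A → g * . A]
  [A → g * . A] has the dot before A: add [A → . g * A], [A → . F P g]
  [A → . F P g] has the dot before F: add [F → . D], [F → . g]
  [F → . D] has the dot before D: add [D → .]
No further items can be added.

CLOSURE = { [A → . F P g], [A → . g * A], [A → g * . A], [D → .], [F → . D], [F → . g] }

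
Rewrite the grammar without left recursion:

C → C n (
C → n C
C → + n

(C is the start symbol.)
C is directly left-recursive. The standard transformation for
  A → A α₁ | ... | A α_m | β₁ | ... | β_n
is
  A  → β₁ A' | ... | β_n A'
  A' → α₁ A' | ... | α_m A' | ε

C → n C becomes C → n C C'
C → + n becomes C → + n C'
C → C n ( becomes C' → n ( C'
Add C' → ε

Resulting grammar:
C → n C C'
C → + n C'
C' → n ( C'
C' → ε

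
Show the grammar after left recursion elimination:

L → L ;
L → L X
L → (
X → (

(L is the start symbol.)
L is directly left-recursive. The standard transformation for
  A → A α₁ | ... | A α_m | β₁ | ... | β_n
is
  A  → β₁ A' | ... | β_n A'
  A' → α₁ A' | ... | α_m A' | ε

L → ( becomes L → ( L'
L → L ; becomes L' → ; L'
L → L X becomes L' → X L'
Add L' → ε

Productions for other non-terminals are unchanged:
  X → (

Resulting grammar:
L → ( L'
L' → ; L'
L' → X L'
L' → ε
X → (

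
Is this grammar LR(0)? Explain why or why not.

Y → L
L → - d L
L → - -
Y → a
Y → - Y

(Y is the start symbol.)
A grammar is LR(0) if no state in the canonical LR(0) collection has:
  - both a shift item (dot before a terminal) and a complete item (shift-reduce conflict), or
  - two or more complete items (reduce-reduce conflict; the accept item [Y' → Y .] counts as a complete item here).

Augment with Y' → Y and build the canonical LR(0) collection (I0 = CLOSURE({[Y' → . Y]}), then GOTO on every symbol after a dot until no new states appear). It has 11 states:
  I0: { [L → . - -], [L → . - d L], [Y → . - Y], [Y → . L], [Y → . a], [Y' → . Y] }  — shift
  I1: { [L → - . -], [L → - . d L], [L → . - -], [L → . - d L], [Y → - . Y], [Y → . - Y], [Y → . L], [Y → . a] }  — shift
  I2: { [Y → L .] }  — reduce
  I3: { [Y' → Y .] }  — accept
  I4: { [Y → a .] }  — reduce
  I5: { [L → - - .], [L → - . -], [L → - . d L], [L → . - -], [L → . - d L], [Y → - . Y], [Y → . - Y], [Y → . L], [Y → . a] }  — shift, reduce
  I6: { [Y → - Y .] }  — reduce
  I7: { [L → - d . L], [L → . - -], [L → . - d L] }  — shift
  I8: { [L → - . -], [L → - . d L] }  — shift
  I9: { [L → - d L .] }  — reduce
  I10: { [L → - - .] }  — reduce

Conflict in state I5:
  Shift-reduce conflict between [L → - - .] and [L → . - -]
So the grammar is NOT LR(0).

Answer: No. Shift-reduce conflict between [L → - - .] and [L → . - -]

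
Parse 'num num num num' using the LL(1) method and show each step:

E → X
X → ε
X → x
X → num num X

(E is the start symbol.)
LL(1) parsing maintains a stack (initially the start symbol over $) and the input. At each step: if the stack top is a terminal, match it against the current input token; if it is a non-terminal N, replace it with the RHS of M[N, lookahead] (the unique production whose predict set contains the lookahead).

Stack is shown with the top on the left.

Stack        Input              Action
--------------------------------------
E $          num num num num $  output E → X
X $          num num num num $  output X → num num X
num num X $  num num num num $  match 'num'
num X $      num num num $      match 'num'
X $          num num $          output X → num num X
num num X $  num num $          match 'num'
num X $      num $              match 'num'
X $          $                  output X → ε
$            $                  accept

The string is accepted.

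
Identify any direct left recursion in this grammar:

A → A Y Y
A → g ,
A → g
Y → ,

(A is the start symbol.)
Yes, A is left-recursive

A → A Y Y: LEFT RECURSIVE (starts with A)
A → g ,: starts with g
A → g: starts with g
Y → ,: starts with ','

The grammar has direct left recursion on: A.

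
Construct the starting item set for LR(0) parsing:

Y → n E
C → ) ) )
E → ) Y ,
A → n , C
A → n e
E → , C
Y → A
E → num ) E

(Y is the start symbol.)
{ [A → . n , C], [A → . n e], [Y → . A], [Y → . n E], [Y' → . Y] }

First, augment the grammar with Y' → Y
I₀ = CLOSURE({ [Y' → . Y] }):
  [Y' → . Y] has the dot before Y: add [Y → . n E], [Y → . A]
  [Y → . A] has the dot before A: add [A → . n , C], [A → . n e]
No further items can be added.

I₀ = { [A → . n , C], [A → . n e], [Y → . A], [Y → . n E], [Y' → . Y] }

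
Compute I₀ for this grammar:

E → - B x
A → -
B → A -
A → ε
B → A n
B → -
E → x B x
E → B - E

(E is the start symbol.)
First, augment the grammar with E' → E
I₀ = CLOSURE({ [E' → . E] }):
  [E' → . E] has the dot before E: add [E → . - B x], [E → . x B x], [E → . B - E]
  [E → . B - E] has the dot before B: add [B → . A -], [B → . A n], [B → . -]
  [B → . A -] has the dot before A: add [A → . -], [A → .]
No further items can be added.

I₀ = { [A → . -], [A → .], [B → . -], [B → . A -], [B → . A n], [E → . - B x], [E → . B - E], [E → . x B x], [E' → . E] }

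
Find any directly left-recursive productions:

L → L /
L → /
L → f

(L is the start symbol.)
Yes, L is left-recursive

Direct left recursion occurs when N → N α for some non-terminal N (the right-hand side begins with the left-hand side itself).

L → L /: LEFT RECURSIVE (starts with L)
L → /: starts with '/'
L → f: starts with f

The grammar has direct left recursion on: L.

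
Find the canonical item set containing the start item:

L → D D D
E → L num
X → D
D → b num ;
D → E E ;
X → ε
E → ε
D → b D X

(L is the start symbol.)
First, augment the grammar with L' → L
I₀ = CLOSURE({ [L' → . L] }):
  [L' → . L] has the dot before L: add [L → . D D D]
  [L → . D D D] has the dot before D: add [D → . b num ;], [D → . E E ;], [D → . b D X]
  [D → . E E ;] has the dot before E: add [E → . L num], [E → .]
No further items can be added.

I₀ = { [D → . E E ;], [D → . b D X], [D → . b num ;], [E → . L num], [E → .], [L → . D D D], [L' → . L] }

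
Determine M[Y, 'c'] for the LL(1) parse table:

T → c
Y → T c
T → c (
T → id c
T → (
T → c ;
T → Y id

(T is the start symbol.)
Y → T c

To find M[Y, 'c'], we find productions for Y where 'c' is in the predict set (PREDICT(N → α) = (FIRST(α) \ {ε}) ∪ (FOLLOW(N) if α ⇒* ε)).

Relevant sets:
  FIRST(T) = { '(', 'c', 'id' }

Y → T c: PREDICT = { '(', 'c', 'id' }
  'c' is in predict set, so this production goes in M[Y, 'c']

M[Y, 'c'] = Y → T c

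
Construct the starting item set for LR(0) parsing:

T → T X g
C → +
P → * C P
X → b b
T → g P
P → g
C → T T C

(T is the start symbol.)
First, augment the grammar with T' → T
I₀ = CLOSURE({ [T' → . T] }):
  [T' → . T] has the dot before T: add [T → . T X g], [T → . g P]
No further items can be added.

I₀ = { [T → . T X g], [T → . g P], [T' → . T] }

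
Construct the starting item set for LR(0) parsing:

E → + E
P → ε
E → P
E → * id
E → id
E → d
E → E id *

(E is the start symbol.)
{ [E → . * id], [E → . + E], [E → . E id *], [E → . P], [E → . d], [E → . id], [E' → . E], [P → .] }

First, augment the grammar with E' → E
I₀ = CLOSURE({ [E' → . E] }):
  [E' → . E] has the dot before E: add [E → . + E], [E → . P], [E → . * id], [E → . id], [E → . d], [E → . E id *]
  [E → . P] has the dot before P: add [P → .]
No further items can be added.

I₀ = { [E → . * id], [E → . + E], [E → . E id *], [E → . P], [E → . d], [E → . id], [E' → . E], [P → .] }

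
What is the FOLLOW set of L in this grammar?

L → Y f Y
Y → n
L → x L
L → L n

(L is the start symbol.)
To compute FOLLOW(L), find every occurrence of L on a right-hand side N → α L β: add FIRST(β) \ {ε}, and if β is empty or nullable also add FOLLOW(N). Iterate to a fixed point.

L is the start symbol, so $ ∈ FOLLOW(L).
In L → x L: L is at the end; this adds FOLLOW(L) to itself — nothing new
In L → L n: L is followed by n, add FIRST(n) \ {ε} = { 'n' }

Taking the union: FOLLOW(L) = { $, 'n' }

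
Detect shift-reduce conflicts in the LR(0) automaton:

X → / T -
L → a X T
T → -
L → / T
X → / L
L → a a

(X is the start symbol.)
Augment with X' → X and build the canonical LR(0) collection (I0 = CLOSURE({[X' → . X]}), then GOTO on every symbol after a dot until no new states appear). It has 13 states:
  I0: { [X → . / L], [X → . / T -], [X' → . X] }  — shift
  I1: { [L → . / T], [L → . a X T], [L → . a a], [T → . -], [X → / . L], [X → / . T -] }  — shift
  I2: { [X' → X .] }  — accept
  I3: { [T → - .] }  — reduce
  I4: { [L → / . T], [T → . -] }  — shift
  I5: { [X → / L .] }  — reduce
  I6: { [X → / T . -] }  — shift
  I7: { [L → a . X T], [L → a . a], [X → . / L], [X → . / T -] }  — shift
  I8: { [L → a X . T], [T → . -] }  — shift
  I9: { [L → a a .] }  — reduce
  I10: { [L → a X T .] }  — reduce
  I11: { [X → / T - .] }  — reduce
  I12: { [L → / T .] }  — reduce

No state contains both a complete item and a shift item.

Answer: No shift-reduce conflicts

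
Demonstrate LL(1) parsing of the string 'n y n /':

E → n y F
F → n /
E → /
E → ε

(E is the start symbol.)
LL(1) parsing maintains a stack (initially the start symbol over $) and the input. At each step: if the stack top is a terminal, match it against the current input token; if it is a non-terminal N, replace it with the RHS of M[N, lookahead] (the unique production whose predict set contains the lookahead).

Stack is shown with the top on the left.

Stack    Input      Action
--------------------------
E $      n y n / $  output E → n y F
n y F $  n y n / $  match 'n'
y F $    y n / $    match 'y'
F $      n / $      output F → n /
n / $    n / $      match 'n'
/ $      / $        match '/'
$        $          accept

The string is accepted.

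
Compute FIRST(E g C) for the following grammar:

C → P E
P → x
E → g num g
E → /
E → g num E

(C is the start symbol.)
FIRST sets of the non-terminals involved (from the grammar, by fixed-point iteration):
  FIRST(E) = { '/', 'g' }

To compute FIRST(E g C), process the symbols left to right:
Symbol E is a non-terminal. Add FIRST(E) \ {ε} = { '/', 'g' }
E is not nullable (ε ∉ FIRST(E)), so stop here.
FIRST(E g C) = { '/', 'g' }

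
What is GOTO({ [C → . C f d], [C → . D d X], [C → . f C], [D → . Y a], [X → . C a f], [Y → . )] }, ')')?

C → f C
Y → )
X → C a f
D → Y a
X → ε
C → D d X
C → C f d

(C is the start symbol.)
{ [Y → ) .] }

GOTO(I, ')') = CLOSURE({ [A → αX.β] : [A → α.Xβ] ∈ I, X = ')' })

Items with dot before ')', with the dot advanced:
  [Y → . )] → [Y → ) .]
Closure adds nothing (no advanced item has the dot before a non-terminal).

GOTO = { [Y → ) .] }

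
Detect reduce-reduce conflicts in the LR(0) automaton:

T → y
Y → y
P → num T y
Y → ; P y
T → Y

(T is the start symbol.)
Yes — I4: [T → y .] vs [Y → y .]

A reduce-reduce conflict occurs when an LR(0) state has two complete items [A → α .] and [B → β .] — both call for a reduction, and with no lookahead the parser cannot choose between them.

Augment with T' → T and build the canonical LR(0) collection (I0 = CLOSURE({[T' → . T]}), then GOTO on every symbol after a dot until no new states appear). It has 10 states:
  I0: { [T → . Y], [T → . y], [T' → . T], [Y → . ; P y], [Y → . y] }  — shift
  I1: { [P → . num T y], [Y → ; . P y] }  — shift
  I2: { [T' → T .] }  — accept
  I3: { [T → Y .] }  — reduce
  I4: { [T → y .], [Y → y .] }  — 2 reduces
  I5: { [Y → ; P . y] }  — shift
  I6: { [P → num . T y], [T → . Y], [T → . y], [Y → . ; P y], [Y → . y] }  — shift
  I7: { [P → num T . y] }  — shift
  I8: { [P → num T y .] }  — reduce
  I9: { [Y → ; P y .] }  — reduce

I4 contains complete items [T → y .], [Y → y .] — reduce-reduce conflict.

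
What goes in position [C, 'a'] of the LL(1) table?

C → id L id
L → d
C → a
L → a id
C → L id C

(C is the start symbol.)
C → a, C → L id C

To find M[C, 'a'], we find productions for C where 'a' is in the predict set (PREDICT(N → α) = (FIRST(α) \ {ε}) ∪ (FOLLOW(N) if α ⇒* ε)).

Relevant sets:
  FIRST(L) = { 'a', 'd' }

C → id L id: PREDICT = { 'id' }
C → a: PREDICT = { 'a' }
  'a' is in predict set, so this production goes in M[C, 'a']
C → L id C: PREDICT = { 'a', 'd' }
  'a' is in predict set, so this production goes in M[C, 'a']

M[C, 'a'] = C → a, C → L id C  (a multiply-defined cell — the grammar is not LL(1))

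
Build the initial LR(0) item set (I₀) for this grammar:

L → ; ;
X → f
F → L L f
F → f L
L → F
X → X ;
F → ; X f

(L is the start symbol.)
First, augment the grammar with L' → L
I₀ = CLOSURE({ [L' → . L] }):
  [L' → . L] has the dot before L: add [L → . ; ;], [L → . F]
  [L → . F] has the dot before F: add [F → . L L f], [F → . f L], [F → . ; X f]
No further items can be added.

I₀ = { [F → . ; X f], [F → . L L f], [F → . f L], [L → . ; ;], [L → . F], [L' → . L] }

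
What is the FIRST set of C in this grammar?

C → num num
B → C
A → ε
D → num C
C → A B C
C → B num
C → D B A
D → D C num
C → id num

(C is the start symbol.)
{ 'id', 'num' }

To compute FIRST(C), examine every production with C on the left-hand side, reading each right-hand side left to right until a non-nullable symbol is reached.

FIRST sets of the other non-terminals involved (by the same procedure, iterated to a fixed point):
  FIRST(A) = { ε }
  FIRST(B) = { 'id', 'num' }
  FIRST(D) = { 'num' }

From C → num num:
  - num is a terminal: add 'num' and stop
From C → A B C:
  - A is a non-terminal: add FIRST(A) \ {ε} = { }
    A is nullable, so continue to the next symbol
  - B is a non-terminal: add FIRST(B) \ {ε} = { 'id', 'num' }
    B is not nullable, so stop
From C → B num:
  - B is a non-terminal: add FIRST(B) \ {ε} = { 'id', 'num' }
    B is not nullable, so stop
From C → D B A:
  - D is a non-terminal: add FIRST(D) \ {ε} = { 'num' }
    D is not nullable, so stop
From C → id num:
  - id is a terminal: add 'id' and stop

Collecting: FIRST(C) = { 'id', 'num' }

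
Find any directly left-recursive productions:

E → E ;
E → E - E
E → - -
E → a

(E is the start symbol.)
Yes, E is left-recursive

Direct left recursion occurs when N → N α for some non-terminal N (the right-hand side begins with the left-hand side itself).

E → E ;: LEFT RECURSIVE (starts with E)
E → E - E: LEFT RECURSIVE (starts with E)
E → - -: starts with '-'
E → a: starts with a

The grammar has direct left recursion on: E.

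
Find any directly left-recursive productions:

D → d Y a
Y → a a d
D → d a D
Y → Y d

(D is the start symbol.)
Yes, Y is left-recursive

D → d Y a: starts with d
Y → a a d: starts with a
D → d a D: starts with d
Y → Y d: LEFT RECURSIVE (starts with Y)

The grammar has direct left recursion on: Y.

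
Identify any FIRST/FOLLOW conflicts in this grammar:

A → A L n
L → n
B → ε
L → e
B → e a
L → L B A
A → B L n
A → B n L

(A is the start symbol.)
A FIRST/FOLLOW conflict occurs when a non-terminal N has a nullable alternative N → β (β ⇒* ε) and another alternative N → α with FIRST(α) ∩ FOLLOW(N) ≠ ∅: on such a lookahead the parser cannot decide between expanding α and letting N vanish via β.

Nullable non-terminals: B.

B: nullable alternative(s) B → ε; FOLLOW(B) = { 'e', 'n' }
  B → ε: FIRST \ {ε} = { } — this is the only nullable alternative, skip
  B → e a: FIRST \ {ε} = { 'e' } — overlaps FOLLOW(B) on { 'e' }: CONFLICT

A, L have no nullable alternative, so no FIRST/FOLLOW check is needed there.

So the grammar has 1 FIRST/FOLLOW conflict (marked CONFLICT above).

Answer: Yes. B → e a with FOLLOW(B) on { 'e' }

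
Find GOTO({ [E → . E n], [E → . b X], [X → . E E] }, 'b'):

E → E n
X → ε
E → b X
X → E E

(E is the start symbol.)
{ [E → . E n], [E → . b X], [E → b . X], [X → . E E], [X → .] }

GOTO(I, 'b') = CLOSURE({ [A → αX.β] : [A → α.Xβ] ∈ I, X = 'b' })

Items with dot before 'b', with the dot advanced:
  [E → . b X] → [E → b . X]
Closure of the advanced items:
  [E → b . X] has the dot before X: add [X → .], [X → . E E]
  [X → . E E] has the dot before E: add [E → . E n], [E → . b X]

GOTO = { [E → . E n], [E → . b X], [E → b . X], [X → . E E], [X → .] }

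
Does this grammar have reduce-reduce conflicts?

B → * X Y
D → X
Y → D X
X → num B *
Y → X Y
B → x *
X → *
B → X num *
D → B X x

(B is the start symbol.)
Yes — I19: [B → X num * .] vs [X → * .]

Augment with B' → B and build the canonical LR(0) collection (I0 = CLOSURE({[B' → . B]}), then GOTO on every symbol after a dot until no new states appear). It has 23 states:
  I0: { [B → . * X Y], [B → . X num *], [B → . x *], [B' → . B], [X → . *], [X → . num B *] }  — shift
  I1: { [B → * . X Y], [X → * .], [X → . *], [X → . num B *] }  — shift, reduce
  I2: { [B' → B .] }  — accept
  I3: { [B → X . num *] }  — shift
  I4: { [B → . * X Y], [B → . X num *], [B → . x *], [X → . *], [X → . num B *], [X → num . B *] }  — shift
  I5: { [B → x . *] }  — shift
  I6: { [B → x * .] }  — reduce
  I7: { [X → num B . *] }  — shift
  I8: { [X → num B * .] }  — reduce
  I9: { [B → X num . *] }  — shift
  I10: { [B → X num * .] }  — reduce
  I11: { [X → * .] }  — reduce
  I12: { [B → * X . Y], [B → . * X Y], [B → . X num *], [B → . x *], [D → . B X x], [D → . X], [X → . *], [X → . num B *], [Y → . D X], [Y → . X Y] }  — shift
  I13: { [D → B . X x], [X → . *], [X → . num B *] }  — shift
  I14: { [X → . *], [X → . num B *], [Y → D . X] }  — shift
  I15: { [B → . * X Y], [B → . X num *], [B → . x *], [B → X . num *], [D → . B X x], [D → . X], [D → X .], [X → . *], [X → . num B *], [Y → . D X], [Y → . X Y], [Y → X . Y] }  — shift, reduce
  I16: { [B → * X Y .] }  — reduce
  I17: { [Y → X Y .] }  — reduce
  I18: { [B → . * X Y], [B → . X num *], [B → . x *], [B → X num . *], [X → . *], [X → . num B *], [X → num . B *] }  — shift
  I19: { [B → * . X Y], [B → X num * .], [X → * .], [X → . *], [X → . num B *] }  — shift, 2 reduces
  I20: { [Y → D X .] }  — reduce
  I21: { [D → B X . x] }  — shift
  I22: { [D → B X x .] }  — reduce

I19 contains complete items [B → X num * .], [X → * .] — reduce-reduce conflict.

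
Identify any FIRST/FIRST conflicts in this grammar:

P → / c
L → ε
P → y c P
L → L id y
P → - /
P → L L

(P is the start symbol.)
FIRST sets of the non-terminals at (or reachable through a nullable prefix from) the front of some alternative:
  FIRST(L) = { 'id', ε }

Productions for P:
  P → / c: FIRST = { '/' }
  P → y c P: FIRST = { 'y' }
  P → - /: FIRST = { '-' }
  P → L L: FIRST = { 'id', ε }
Productions for L:
  L → ε: FIRST = { ε }
  L → L id y: FIRST = { 'id' }

All alternatives of each non-terminal have pairwise disjoint FIRST sets.

Answer: No FIRST/FIRST conflicts.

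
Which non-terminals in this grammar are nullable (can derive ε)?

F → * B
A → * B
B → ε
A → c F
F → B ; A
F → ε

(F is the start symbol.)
{ 'B', 'F' }

ε-productions: B → ε, F → ε
So B, F are immediately nullable.
No further non-terminal can be added: every production for the remaining non-terminals contains a terminal or a non-nullable non-terminal.
Nullable = { 'B', 'F' }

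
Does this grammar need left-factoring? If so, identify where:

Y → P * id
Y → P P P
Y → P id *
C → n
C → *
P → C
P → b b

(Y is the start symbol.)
Yes, Y has productions with common prefix 'P'

Left-factoring is needed when two productions for the same non-terminal
share a common prefix on the right-hand side.

Productions for Y:
  Y → P * id
  Y → P P P
  Y → P id *
Productions for C:
  C → n
  C → *
Productions for P:
  P → C
  P → b b

Found common prefix 'P' in productions for Y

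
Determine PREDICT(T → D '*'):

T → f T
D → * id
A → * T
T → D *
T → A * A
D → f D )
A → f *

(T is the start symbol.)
PREDICT(T → D '*') = (FIRST(RHS) \ {ε}) ∪ (FOLLOW(T) if ε ∈ FIRST(RHS), i.e. RHS ⇒* ε)
FIRST(D) = { '*', 'f' }
FIRST(D '*') = { '*', 'f' }
ε ∉ FIRST(D '*'), so FOLLOW(T) is not added.
PREDICT(T → D '*') = { '*', 'f' }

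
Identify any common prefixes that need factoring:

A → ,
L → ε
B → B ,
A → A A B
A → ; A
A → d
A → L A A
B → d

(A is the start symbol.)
No, left-factoring is not needed

Left-factoring is needed when two productions for the same non-terminal
share a common prefix on the right-hand side.

Productions for A:
  A → ,
  A → A A B
  A → ; A
  A → d
  A → L A A
Productions for B:
  B → B ,
  B → d

No common prefixes found.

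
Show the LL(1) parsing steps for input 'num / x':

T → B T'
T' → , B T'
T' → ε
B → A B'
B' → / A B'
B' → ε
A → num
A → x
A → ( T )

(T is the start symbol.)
Stack is shown with the top on the left.

Stack        Input      Action
------------------------------
T $          num / x $  output T → B T'
B T' $       num / x $  output B → A B'
A B' T' $    num / x $  output A → num
num B' T' $  num / x $  match 'num'
B' T' $      / x $      output B' → / A B'
/ A B' T' $  / x $      match '/'
A B' T' $    x $        output A → x
x B' T' $    x $        match 'x'
B' T' $      $          output B' → ε
T' $         $          output T' → ε
$            $          accept

The string is accepted.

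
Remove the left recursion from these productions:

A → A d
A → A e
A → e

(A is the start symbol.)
A is directly left-recursive. The standard transformation for
  A → A α₁ | ... | A α_m | β₁ | ... | β_n
is
  A  → β₁ A' | ... | β_n A'
  A' → α₁ A' | ... | α_m A' | ε

A → e becomes A → e A'
A → A d becomes A' → d A'
A → A e becomes A' → e A'
Add A' → ε

Resulting grammar:
A → e A'
A' → d A'
A' → e A'
A' → ε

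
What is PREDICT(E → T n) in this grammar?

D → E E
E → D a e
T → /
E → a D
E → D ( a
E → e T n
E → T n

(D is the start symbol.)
PREDICT(E → T n) = (FIRST(RHS) \ {ε}) ∪ (FOLLOW(E) if ε ∈ FIRST(RHS), i.e. RHS ⇒* ε)
FIRST(T) = { '/' }
FIRST(T n) = { '/' }
ε ∉ FIRST(T n), so FOLLOW(E) is not added.
PREDICT(E → T n) = { '/' }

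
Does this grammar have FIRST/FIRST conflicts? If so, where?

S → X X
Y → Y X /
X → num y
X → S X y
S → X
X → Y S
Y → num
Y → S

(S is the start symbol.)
Yes. S → X X / S → X on { 'num' }; Y → Y X '/' / Y → num on { 'num' }; Y → Y X '/' / Y → S on { 'num' }; Y → num / Y → S on { 'num' }; X → num y / X → S X y on { 'num' }; X → num y / X → Y S on { 'num' }; X → S X y / X → Y S on { 'num' }

FIRST sets of the non-terminals at (or reachable through a nullable prefix from) the front of some alternative:
  FIRST(X) = { 'num' }
  FIRST(Y) = { 'num' }
  FIRST(S) = { 'num' }

Productions for S:
  S → X X: FIRST = { 'num' }
  S → X: FIRST = { 'num' }
Productions for Y:
  Y → Y X /: FIRST = { 'num' }
  Y → num: FIRST = { 'num' }
  Y → S: FIRST = { 'num' }
Productions for X:
  X → num y: FIRST = { 'num' }
  X → S X y: FIRST = { 'num' }
  X → Y S: FIRST = { 'num' }

Conflict for S: S → X X and S → X
  Overlap: { 'num' }
Conflict for Y: Y → Y X / and Y → num
  Overlap: { 'num' }
Conflict for Y: Y → Y X / and Y → S
  Overlap: { 'num' }
Conflict for Y: Y → num and Y → S
  Overlap: { 'num' }
Conflict for X: X → num y and X → S X y
  Overlap: { 'num' }
Conflict for X: X → num y and X → Y S
  Overlap: { 'num' }
Conflict for X: X → S X y and X → Y S
  Overlap: { 'num' }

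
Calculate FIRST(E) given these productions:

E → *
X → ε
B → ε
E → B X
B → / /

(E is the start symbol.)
To compute FIRST(E), examine every production with E on the left-hand side, reading each right-hand side left to right until a non-nullable symbol is reached.

FIRST sets of the other non-terminals involved (by the same procedure, iterated to a fixed point):
  FIRST(B) = { '/', ε }
  FIRST(X) = { ε }

From E → *:
  - '*' is a terminal: add '*' and stop
From E → B X:
  - B is a non-terminal: add FIRST(B) \ {ε} = { '/' }
    B is nullable, so continue to the next symbol
  - X is a non-terminal: add FIRST(X) \ {ε} = { }
    X is nullable and nothing follows, so the whole right-hand side can vanish: ε ∈ FIRST(E)

Collecting: FIRST(E) = { '*', '/', ε }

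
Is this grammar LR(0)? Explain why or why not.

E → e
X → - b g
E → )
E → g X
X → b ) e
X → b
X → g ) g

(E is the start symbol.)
A grammar is LR(0) if no state in the canonical LR(0) collection has:
  - both a shift item (dot before a terminal) and a complete item (shift-reduce conflict), or
  - two or more complete items (reduce-reduce conflict; the accept item [E' → E .] counts as a complete item here).

Augment with E' → E and build the canonical LR(0) collection (I0 = CLOSURE({[E' → . E]}), then GOTO on every symbol after a dot until no new states appear). It has 15 states:
  I0: { [E → . )], [E → . e], [E → . g X], [E' → . E] }  — shift
  I1: { [E → ) .] }  — reduce
  I2: { [E' → E .] }  — accept
  I3: { [E → e .] }  — reduce
  I4: { [E → g . X], [X → . - b g], [X → . b ) e], [X → . b], [X → . g ) g] }  — shift
  I5: { [X → - . b g] }  — shift
  I6: { [E → g X .] }  — reduce
  I7: { [X → b . ) e], [X → b .] }  — shift, reduce
  I8: { [X → g . ) g] }  — shift
  I9: { [X → g ) . g] }  — shift
  I10: { [X → g ) g .] }  — reduce
  I11: { [X → b ) . e] }  — shift
  I12: { [X → b ) e .] }  — reduce
  I13: { [X → - b . g] }  — shift
  I14: { [X → - b g .] }  — reduce

Conflict in state I7:
  Shift-reduce conflict between [X → b .] and [X → b . ) e]
So the grammar is NOT LR(0).

Answer: No. Shift-reduce conflict between [X → b .] and [X → b . ) e]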